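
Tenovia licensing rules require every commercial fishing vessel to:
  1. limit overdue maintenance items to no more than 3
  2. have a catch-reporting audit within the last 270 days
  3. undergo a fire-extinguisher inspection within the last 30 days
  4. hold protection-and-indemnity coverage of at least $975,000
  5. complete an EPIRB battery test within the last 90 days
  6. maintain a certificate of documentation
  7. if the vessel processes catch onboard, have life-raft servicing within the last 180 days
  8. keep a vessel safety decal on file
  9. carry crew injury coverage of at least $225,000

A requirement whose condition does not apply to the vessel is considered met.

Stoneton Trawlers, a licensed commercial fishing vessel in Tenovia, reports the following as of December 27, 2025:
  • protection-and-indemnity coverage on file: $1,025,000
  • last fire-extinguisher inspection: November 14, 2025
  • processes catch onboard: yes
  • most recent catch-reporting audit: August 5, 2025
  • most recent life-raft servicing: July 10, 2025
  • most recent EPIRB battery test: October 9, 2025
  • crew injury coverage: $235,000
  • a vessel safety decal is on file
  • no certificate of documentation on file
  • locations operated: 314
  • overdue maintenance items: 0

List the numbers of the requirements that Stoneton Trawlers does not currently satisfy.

1. overdue maintenance items 0 ≤ 3 → met
2. catch-reporting audit 144 days ago vs limit 270 → met
3. fire-extinguisher inspection 43 days ago vs limit 30 → not met
4. protection-and-indemnity coverage $1,025,000 ≥ $975,000 → met
5. EPIRB battery test 79 days ago vs limit 90 → met
6. certificate of documentation absent → not met
7. condition 'processes catch onboard' holds; life-raft servicing 170 days ago vs limit 180 → met
8. vessel safety decal present → met
9. crew injury coverage $235,000 ≥ $225,000 → met
Not met: 3, 6

3, 6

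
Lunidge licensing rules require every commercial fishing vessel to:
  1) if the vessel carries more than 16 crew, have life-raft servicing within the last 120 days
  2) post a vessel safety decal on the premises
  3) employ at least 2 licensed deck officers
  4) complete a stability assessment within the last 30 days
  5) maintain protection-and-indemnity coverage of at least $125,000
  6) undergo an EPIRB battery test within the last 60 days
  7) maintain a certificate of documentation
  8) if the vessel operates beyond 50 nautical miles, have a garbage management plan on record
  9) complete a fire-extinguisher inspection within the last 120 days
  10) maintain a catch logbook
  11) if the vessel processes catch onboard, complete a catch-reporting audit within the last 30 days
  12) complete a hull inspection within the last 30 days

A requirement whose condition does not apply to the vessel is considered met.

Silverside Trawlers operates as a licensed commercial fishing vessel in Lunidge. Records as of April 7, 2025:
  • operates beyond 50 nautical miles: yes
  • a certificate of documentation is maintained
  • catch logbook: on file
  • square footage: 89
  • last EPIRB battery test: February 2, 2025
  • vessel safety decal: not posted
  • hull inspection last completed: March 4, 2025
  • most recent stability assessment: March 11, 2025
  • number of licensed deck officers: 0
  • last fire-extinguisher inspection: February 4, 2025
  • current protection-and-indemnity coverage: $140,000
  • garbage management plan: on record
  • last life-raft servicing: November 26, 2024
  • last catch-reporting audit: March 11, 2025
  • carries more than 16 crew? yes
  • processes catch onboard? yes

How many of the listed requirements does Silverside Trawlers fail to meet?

5

1. condition 'carries more than 16 crew' holds; life-raft servicing 132 days ago vs limit 120 → not met
2. vessel safety decal absent → not met
3. licensed deck officers 0 < 2 → not met
4. stability assessment 27 days ago vs limit 30 → met
5. protection-and-indemnity coverage $140,000 ≥ $125,000 → met
6. EPIRB battery test 64 days ago vs limit 60 → not met
7. certificate of documentation present → met
8. condition 'operates beyond 50 nautical miles' holds; garbage management plan present → met
9. fire-extinguisher inspection 62 days ago vs limit 120 → met
10. catch logbook present → met
11. condition 'processes catch onboard' holds; catch-reporting audit 27 days ago vs limit 30 → met
12. hull inspection 34 days ago vs limit 30 → not met
Not met: 5 of 12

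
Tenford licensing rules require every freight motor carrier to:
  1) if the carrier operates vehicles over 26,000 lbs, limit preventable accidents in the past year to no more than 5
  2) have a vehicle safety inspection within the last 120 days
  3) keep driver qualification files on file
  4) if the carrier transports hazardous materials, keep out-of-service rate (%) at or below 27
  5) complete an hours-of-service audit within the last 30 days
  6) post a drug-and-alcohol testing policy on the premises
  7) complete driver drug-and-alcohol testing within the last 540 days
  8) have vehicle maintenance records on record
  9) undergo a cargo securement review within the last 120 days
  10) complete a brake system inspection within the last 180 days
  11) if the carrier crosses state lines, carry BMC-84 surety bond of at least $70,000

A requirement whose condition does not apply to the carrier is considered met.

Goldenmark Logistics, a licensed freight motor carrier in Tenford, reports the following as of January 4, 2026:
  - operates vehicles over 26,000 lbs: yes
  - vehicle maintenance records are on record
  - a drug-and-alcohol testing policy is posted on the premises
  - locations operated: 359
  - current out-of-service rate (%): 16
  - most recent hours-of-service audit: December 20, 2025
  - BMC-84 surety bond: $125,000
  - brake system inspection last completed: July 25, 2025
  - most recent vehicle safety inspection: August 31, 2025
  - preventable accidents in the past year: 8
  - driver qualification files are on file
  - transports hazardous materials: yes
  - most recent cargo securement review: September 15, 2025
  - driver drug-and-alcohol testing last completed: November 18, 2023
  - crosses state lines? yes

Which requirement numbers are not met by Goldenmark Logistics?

1. condition 'operates vehicles over 26,000 lbs' holds; preventable accidents in the past year 8 > 5 → not met
2. vehicle safety inspection 126 days ago vs limit 120 → not met
3. driver qualification files present → met
4. condition 'transports hazardous materials' holds; out-of-service rate (%) 16 ≤ 27 → met
5. hours-of-service audit 15 days ago vs limit 30 → met
6. drug-and-alcohol testing policy present → met
7. driver drug-and-alcohol testing 778 days ago vs limit 540 → not met
8. vehicle maintenance records present → met
9. cargo securement review 111 days ago vs limit 120 → met
10. brake system inspection 163 days ago vs limit 180 → met
11. condition 'crosses state lines' holds; BMC-84 surety bond $125,000 ≥ $70,000 → met
Not met: 1, 2, 7

1, 2, 7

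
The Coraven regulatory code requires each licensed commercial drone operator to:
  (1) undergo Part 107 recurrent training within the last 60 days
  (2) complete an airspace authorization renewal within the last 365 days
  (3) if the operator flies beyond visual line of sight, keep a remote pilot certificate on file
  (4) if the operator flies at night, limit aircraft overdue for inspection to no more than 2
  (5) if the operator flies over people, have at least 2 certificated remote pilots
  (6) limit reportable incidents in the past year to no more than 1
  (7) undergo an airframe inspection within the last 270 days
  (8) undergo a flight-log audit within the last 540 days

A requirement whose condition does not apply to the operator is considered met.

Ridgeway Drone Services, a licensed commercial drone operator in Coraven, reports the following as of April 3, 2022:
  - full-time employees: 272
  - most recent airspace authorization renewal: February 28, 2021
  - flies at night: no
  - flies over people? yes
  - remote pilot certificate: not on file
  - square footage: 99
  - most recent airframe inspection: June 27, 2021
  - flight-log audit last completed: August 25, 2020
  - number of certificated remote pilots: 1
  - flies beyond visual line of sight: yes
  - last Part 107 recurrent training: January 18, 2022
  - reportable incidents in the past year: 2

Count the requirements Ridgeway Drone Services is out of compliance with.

7

1. Part 107 recurrent training 75 days ago vs limit 60 → not met
2. airspace authorization renewal 399 days ago vs limit 365 → not met
3. condition 'flies beyond visual line of sight' holds; remote pilot certificate absent → not met
4. condition 'flies at night' does not hold → requirement n/a → met
5. condition 'flies over people' holds; certificated remote pilots 1 < 2 → not met
6. reportable incidents in the past year 2 > 1 → not met
7. airframe inspection 280 days ago vs limit 270 → not met
8. flight-log audit 586 days ago vs limit 540 → not met
Not met: 7 of 8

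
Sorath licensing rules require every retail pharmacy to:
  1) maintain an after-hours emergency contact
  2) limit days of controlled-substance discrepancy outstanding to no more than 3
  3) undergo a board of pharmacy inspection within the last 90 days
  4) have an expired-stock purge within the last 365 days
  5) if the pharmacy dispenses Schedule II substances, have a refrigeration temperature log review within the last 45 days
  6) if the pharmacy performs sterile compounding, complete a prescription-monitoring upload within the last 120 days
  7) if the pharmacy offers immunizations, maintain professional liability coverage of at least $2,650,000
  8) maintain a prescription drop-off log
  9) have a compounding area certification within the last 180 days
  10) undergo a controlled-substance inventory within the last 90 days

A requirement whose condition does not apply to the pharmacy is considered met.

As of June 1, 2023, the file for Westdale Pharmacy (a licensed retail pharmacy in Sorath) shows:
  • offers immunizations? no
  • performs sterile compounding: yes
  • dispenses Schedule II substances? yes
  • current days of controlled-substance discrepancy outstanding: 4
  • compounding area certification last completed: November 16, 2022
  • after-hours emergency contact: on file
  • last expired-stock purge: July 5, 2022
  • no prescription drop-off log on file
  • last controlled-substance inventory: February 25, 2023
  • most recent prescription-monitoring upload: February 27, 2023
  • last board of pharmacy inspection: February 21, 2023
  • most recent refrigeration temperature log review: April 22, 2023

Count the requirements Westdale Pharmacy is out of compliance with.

1. after-hours emergency contact present → met
2. days of controlled-substance discrepancy outstanding 4 > 3 → not met
3. board of pharmacy inspection 100 days ago vs limit 90 → not met
4. expired-stock purge 331 days ago vs limit 365 → met
5. condition 'dispenses Schedule II substances' holds; refrigeration temperature log review 40 days ago vs limit 45 → met
6. condition 'performs sterile compounding' holds; prescription-monitoring upload 94 days ago vs limit 120 → met
7. condition 'offers immunizations' does not hold → requirement n/a → met
8. prescription drop-off log absent → not met
9. compounding area certification 197 days ago vs limit 180 → not met
10. controlled-substance inventory 96 days ago vs limit 90 → not met
Not met: 5 of 10

5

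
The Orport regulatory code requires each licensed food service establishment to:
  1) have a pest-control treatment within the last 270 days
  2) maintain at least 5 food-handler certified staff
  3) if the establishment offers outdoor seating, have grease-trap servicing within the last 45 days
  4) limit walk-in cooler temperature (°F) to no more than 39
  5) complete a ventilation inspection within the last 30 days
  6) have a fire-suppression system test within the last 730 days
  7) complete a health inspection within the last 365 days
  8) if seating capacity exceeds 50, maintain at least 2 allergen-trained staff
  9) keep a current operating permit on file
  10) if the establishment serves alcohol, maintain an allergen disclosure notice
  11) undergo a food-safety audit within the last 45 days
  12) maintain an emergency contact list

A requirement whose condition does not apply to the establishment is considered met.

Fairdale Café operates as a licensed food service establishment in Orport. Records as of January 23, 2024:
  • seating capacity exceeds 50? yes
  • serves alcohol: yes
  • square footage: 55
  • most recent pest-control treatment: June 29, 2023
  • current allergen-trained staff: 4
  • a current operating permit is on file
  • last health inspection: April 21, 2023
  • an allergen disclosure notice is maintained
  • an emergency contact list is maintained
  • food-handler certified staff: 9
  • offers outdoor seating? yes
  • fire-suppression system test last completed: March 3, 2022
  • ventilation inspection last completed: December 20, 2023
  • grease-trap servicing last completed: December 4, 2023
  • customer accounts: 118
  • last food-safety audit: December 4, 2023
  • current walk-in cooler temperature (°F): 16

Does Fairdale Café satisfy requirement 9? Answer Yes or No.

Yes

9. current operating permit present → met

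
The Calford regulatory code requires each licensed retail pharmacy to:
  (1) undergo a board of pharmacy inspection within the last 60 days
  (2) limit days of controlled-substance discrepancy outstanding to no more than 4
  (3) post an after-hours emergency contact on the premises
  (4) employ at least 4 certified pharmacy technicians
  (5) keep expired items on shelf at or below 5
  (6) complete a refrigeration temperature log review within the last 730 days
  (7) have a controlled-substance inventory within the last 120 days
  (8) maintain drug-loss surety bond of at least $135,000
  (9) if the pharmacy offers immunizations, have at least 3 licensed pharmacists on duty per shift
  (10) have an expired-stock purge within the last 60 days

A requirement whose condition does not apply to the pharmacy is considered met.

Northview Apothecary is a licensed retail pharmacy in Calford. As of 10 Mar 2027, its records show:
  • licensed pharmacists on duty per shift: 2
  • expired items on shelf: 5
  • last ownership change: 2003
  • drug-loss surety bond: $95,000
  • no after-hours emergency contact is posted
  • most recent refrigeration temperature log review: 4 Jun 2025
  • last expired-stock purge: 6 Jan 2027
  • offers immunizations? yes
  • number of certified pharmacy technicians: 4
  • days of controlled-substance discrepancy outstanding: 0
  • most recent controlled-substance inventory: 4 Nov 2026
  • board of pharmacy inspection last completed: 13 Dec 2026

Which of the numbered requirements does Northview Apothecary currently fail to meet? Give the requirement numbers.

1. board of pharmacy inspection 87 days ago vs limit 60 → not met
2. days of controlled-substance discrepancy outstanding 0 ≤ 4 → met
3. after-hours emergency contact absent → not met
4. certified pharmacy technicians 4 ≥ 4 → met
5. expired items on shelf 5 ≤ 5 → met
6. refrigeration temperature log review 644 days ago vs limit 730 → met
7. controlled-substance inventory 126 days ago vs limit 120 → not met
8. drug-loss surety bond $95,000 < $135,000 → not met
9. condition 'offers immunizations' holds; licensed pharmacists on duty per shift 2 < 3 → not met
10. expired-stock purge 63 days ago vs limit 60 → not met
Not met: 1, 3, 7, 8, 9, 10

1, 3, 7, 8, 9, 10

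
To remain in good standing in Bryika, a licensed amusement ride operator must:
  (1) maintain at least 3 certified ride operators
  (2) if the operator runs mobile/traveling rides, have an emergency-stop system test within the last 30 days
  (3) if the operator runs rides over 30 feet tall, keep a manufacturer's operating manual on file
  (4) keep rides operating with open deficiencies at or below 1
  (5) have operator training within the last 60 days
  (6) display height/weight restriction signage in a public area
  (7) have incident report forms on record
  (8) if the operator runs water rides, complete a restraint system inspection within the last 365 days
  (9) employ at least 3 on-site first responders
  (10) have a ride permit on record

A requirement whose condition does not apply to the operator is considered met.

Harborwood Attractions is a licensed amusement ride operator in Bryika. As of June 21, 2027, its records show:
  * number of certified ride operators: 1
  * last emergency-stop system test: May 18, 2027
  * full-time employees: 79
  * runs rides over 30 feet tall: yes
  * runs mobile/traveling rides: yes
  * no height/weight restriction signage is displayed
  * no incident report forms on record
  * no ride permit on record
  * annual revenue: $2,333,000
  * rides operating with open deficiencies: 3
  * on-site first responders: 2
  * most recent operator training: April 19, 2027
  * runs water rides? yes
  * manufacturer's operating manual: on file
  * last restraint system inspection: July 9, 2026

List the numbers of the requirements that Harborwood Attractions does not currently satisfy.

1. certified ride operators 1 < 3 → not met
2. condition 'runs mobile/traveling rides' holds; emergency-stop system test 34 days ago vs limit 30 → not met
3. condition 'runs rides over 30 feet tall' holds; manufacturer's operating manual present → met
4. rides operating with open deficiencies 3 > 1 → not met
5. operator training 63 days ago vs limit 60 → not met
6. height/weight restriction signage absent → not met
7. incident report forms absent → not met
8. condition 'runs water rides' holds; restraint system inspection 347 days ago vs limit 365 → met
9. on-site first responders 2 < 3 → not met
10. ride permit absent → not met
Not met: 1, 2, 4, 5, 6, 7, 9, 10

1, 2, 4, 5, 6, 7, 9, 10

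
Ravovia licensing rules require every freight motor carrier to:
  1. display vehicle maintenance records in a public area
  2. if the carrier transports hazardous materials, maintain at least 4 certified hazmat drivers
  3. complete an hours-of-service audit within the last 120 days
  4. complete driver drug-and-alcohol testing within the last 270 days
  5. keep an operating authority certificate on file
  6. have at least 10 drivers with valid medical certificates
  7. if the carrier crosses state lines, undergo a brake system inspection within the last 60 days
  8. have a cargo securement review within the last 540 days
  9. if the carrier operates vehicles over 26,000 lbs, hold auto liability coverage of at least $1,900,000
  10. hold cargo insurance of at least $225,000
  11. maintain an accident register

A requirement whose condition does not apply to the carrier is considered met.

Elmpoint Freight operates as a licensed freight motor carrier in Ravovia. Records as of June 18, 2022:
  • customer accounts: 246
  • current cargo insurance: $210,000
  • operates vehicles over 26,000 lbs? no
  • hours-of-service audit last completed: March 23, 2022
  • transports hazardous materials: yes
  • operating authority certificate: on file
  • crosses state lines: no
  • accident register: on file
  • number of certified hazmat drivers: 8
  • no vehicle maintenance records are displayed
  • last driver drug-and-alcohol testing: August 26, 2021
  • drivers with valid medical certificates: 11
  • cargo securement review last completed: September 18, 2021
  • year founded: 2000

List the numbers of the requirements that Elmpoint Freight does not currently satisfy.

1. vehicle maintenance records absent → not met
2. condition 'transports hazardous materials' holds; certified hazmat drivers 8 ≥ 4 → met
3. hours-of-service audit 87 days ago vs limit 120 → met
4. driver drug-and-alcohol testing 296 days ago vs limit 270 → not met
5. operating authority certificate present → met
6. drivers with valid medical certificates 11 ≥ 10 → met
7. condition 'crosses state lines' does not hold → requirement n/a → met
8. cargo securement review 273 days ago vs limit 540 → met
9. condition 'operates vehicles over 26,000 lbs' does not hold → requirement n/a → met
10. cargo insurance $210,000 < $225,000 → not met
11. accident register present → met
Not met: 1, 4, 10

1, 4, 10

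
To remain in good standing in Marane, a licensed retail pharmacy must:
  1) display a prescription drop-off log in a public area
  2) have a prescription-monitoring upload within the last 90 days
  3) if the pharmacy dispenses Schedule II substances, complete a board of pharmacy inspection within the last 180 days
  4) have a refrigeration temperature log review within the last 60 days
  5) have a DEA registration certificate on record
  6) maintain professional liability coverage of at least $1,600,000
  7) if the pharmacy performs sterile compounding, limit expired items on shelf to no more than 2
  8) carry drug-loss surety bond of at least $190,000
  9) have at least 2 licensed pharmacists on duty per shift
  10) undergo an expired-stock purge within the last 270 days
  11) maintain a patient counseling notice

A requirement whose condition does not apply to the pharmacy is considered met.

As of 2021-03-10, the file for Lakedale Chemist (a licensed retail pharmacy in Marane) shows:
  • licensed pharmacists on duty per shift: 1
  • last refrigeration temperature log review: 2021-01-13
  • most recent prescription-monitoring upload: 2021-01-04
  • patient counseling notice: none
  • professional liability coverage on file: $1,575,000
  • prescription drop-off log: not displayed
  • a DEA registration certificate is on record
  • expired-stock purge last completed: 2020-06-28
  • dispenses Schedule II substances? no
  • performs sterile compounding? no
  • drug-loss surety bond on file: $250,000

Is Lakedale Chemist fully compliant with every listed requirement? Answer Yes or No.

1. prescription drop-off log absent → not met
2. prescription-monitoring upload 65 days ago vs limit 90 → met
3. condition 'dispenses Schedule II substances' does not hold → requirement n/a → met
4. refrigeration temperature log review 56 days ago vs limit 60 → met
5. DEA registration certificate present → met
6. professional liability coverage $1,575,000 < $1,600,000 → not met
7. condition 'performs sterile compounding' does not hold → requirement n/a → met
8. drug-loss surety bond $250,000 ≥ $190,000 → met
9. licensed pharmacists on duty per shift 1 < 2 → not met
10. expired-stock purge 255 days ago vs limit 270 → met
11. patient counseling notice absent → not met
Not met: 1, 6, 9, 11

No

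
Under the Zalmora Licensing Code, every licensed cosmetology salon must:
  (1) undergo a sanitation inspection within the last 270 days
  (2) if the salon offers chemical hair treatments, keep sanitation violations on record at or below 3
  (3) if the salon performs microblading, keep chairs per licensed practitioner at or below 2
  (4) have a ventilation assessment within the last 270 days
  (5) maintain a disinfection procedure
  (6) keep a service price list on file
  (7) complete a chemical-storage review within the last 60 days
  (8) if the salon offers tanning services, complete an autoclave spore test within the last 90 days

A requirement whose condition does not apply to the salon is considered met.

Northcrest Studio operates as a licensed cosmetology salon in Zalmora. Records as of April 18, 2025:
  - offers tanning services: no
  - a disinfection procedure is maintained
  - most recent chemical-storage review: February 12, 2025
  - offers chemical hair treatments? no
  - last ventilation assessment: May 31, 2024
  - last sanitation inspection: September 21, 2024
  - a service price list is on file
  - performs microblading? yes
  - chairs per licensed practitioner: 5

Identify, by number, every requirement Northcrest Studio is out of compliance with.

3, 4, 7

1. sanitation inspection 209 days ago vs limit 270 → met
2. condition 'offers chemical hair treatments' does not hold → requirement n/a → met
3. condition 'performs microblading' holds; chairs per licensed practitioner 5 > 2 → not met
4. ventilation assessment 322 days ago vs limit 270 → not met
5. disinfection procedure present → met
6. service price list present → met
7. chemical-storage review 65 days ago vs limit 60 → not met
8. condition 'offers tanning services' does not hold → requirement n/a → met
Not met: 3, 4, 7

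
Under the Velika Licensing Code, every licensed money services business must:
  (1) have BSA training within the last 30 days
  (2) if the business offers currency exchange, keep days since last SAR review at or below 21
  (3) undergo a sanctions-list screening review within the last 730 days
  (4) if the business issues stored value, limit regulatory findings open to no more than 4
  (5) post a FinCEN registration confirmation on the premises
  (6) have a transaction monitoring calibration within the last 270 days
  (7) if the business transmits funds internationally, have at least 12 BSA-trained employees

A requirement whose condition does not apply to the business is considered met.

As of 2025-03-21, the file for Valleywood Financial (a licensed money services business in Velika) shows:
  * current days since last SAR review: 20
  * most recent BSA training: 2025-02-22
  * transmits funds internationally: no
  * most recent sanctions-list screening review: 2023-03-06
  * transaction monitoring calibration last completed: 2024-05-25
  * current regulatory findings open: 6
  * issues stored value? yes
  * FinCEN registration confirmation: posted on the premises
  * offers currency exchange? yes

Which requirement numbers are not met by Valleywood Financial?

1. BSA training 27 days ago vs limit 30 → met
2. condition 'offers currency exchange' holds; days since last SAR review 20 ≤ 21 → met
3. sanctions-list screening review 746 days ago vs limit 730 → not met
4. condition 'issues stored value' holds; regulatory findings open 6 > 4 → not met
5. FinCEN registration confirmation present → met
6. transaction monitoring calibration 300 days ago vs limit 270 → not met
7. condition 'transmits funds internationally' does not hold → requirement n/a → met
Not met: 3, 4, 6

3, 4, 6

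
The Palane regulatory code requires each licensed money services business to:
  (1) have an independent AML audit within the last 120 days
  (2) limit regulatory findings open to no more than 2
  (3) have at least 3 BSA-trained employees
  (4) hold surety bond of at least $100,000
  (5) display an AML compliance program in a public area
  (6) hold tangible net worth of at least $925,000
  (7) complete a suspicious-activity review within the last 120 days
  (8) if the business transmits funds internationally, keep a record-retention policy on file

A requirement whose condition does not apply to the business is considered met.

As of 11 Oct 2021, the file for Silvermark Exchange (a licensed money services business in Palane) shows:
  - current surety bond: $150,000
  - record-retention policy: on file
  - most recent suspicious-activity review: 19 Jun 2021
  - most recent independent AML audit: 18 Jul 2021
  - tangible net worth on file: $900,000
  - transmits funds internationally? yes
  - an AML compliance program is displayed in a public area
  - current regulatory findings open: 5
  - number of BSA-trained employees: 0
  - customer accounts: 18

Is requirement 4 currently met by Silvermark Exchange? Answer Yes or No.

Yes

4. surety bond $150,000 ≥ $100,000 → met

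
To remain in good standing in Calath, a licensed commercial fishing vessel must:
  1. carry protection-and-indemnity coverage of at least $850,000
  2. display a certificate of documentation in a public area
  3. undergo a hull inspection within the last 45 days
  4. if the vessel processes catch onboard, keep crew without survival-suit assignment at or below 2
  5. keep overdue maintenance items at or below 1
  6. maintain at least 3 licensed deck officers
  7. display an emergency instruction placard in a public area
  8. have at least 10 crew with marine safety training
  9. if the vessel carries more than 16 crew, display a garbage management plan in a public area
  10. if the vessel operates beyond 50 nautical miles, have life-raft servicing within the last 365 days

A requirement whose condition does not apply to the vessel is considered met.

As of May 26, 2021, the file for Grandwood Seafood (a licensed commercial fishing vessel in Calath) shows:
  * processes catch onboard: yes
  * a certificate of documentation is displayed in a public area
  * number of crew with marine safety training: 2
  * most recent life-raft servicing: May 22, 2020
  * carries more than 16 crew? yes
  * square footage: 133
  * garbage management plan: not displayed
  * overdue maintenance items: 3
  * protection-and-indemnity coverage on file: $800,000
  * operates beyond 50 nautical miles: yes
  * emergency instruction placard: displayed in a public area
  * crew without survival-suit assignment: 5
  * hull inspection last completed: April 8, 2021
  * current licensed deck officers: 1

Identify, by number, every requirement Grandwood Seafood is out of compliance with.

1. protection-and-indemnity coverage $800,000 < $850,000 → not met
2. certificate of documentation present → met
3. hull inspection 48 days ago vs limit 45 → not met
4. condition 'processes catch onboard' holds; crew without survival-suit assignment 5 > 2 → not met
5. overdue maintenance items 3 > 1 → not met
6. licensed deck officers 1 < 3 → not met
7. emergency instruction placard present → met
8. crew with marine safety training 2 < 10 → not met
9. condition 'carries more than 16 crew' holds; garbage management plan absent → not met
10. condition 'operates beyond 50 nautical miles' holds; life-raft servicing 369 days ago vs limit 365 → not met
Not met: 1, 3, 4, 5, 6, 8, 9, 10

1, 3, 4, 5, 6, 8, 9, 10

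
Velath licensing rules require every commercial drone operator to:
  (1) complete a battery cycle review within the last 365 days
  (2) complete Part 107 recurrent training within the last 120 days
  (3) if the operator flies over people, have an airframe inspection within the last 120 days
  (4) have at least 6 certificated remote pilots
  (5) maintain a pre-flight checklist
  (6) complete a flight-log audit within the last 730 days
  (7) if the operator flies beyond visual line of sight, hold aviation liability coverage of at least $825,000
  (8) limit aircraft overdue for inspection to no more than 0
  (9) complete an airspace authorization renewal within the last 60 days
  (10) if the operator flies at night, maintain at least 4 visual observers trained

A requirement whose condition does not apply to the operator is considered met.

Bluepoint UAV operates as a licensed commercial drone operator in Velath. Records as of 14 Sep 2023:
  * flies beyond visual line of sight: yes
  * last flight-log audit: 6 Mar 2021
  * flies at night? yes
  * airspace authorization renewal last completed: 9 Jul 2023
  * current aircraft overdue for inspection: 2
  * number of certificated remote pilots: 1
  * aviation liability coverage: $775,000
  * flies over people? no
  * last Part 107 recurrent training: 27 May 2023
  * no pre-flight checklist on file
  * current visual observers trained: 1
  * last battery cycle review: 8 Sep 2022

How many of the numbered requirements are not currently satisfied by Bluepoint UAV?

8

1. battery cycle review 371 days ago vs limit 365 → not met
2. Part 107 recurrent training 110 days ago vs limit 120 → met
3. condition 'flies over people' does not hold → requirement n/a → met
4. certificated remote pilots 1 < 6 → not met
5. pre-flight checklist absent → not met
6. flight-log audit 922 days ago vs limit 730 → not met
7. condition 'flies beyond visual line of sight' holds; aviation liability coverage $775,000 < $825,000 → not met
8. aircraft overdue for inspection 2 > 0 → not met
9. airspace authorization renewal 67 days ago vs limit 60 → not met
10. condition 'flies at night' holds; visual observers trained 1 < 4 → not met
Not met: 8 of 10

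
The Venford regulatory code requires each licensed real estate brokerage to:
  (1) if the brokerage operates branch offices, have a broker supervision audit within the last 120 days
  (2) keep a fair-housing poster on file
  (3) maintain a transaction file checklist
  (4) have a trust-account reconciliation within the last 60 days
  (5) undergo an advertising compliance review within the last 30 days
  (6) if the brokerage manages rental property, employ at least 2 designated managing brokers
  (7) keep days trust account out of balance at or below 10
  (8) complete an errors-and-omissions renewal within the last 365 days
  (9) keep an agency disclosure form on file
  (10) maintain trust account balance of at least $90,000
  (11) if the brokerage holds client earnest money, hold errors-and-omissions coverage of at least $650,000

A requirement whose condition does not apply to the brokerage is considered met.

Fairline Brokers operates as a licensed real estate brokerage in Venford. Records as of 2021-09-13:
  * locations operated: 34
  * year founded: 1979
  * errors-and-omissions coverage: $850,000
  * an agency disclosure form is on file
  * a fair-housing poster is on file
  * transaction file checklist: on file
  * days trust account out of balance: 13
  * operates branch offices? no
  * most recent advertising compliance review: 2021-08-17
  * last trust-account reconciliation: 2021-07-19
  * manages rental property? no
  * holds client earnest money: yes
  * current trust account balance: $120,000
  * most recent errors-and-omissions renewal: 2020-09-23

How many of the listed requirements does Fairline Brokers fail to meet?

1

1. condition 'operates branch offices' does not hold → requirement n/a → met
2. fair-housing poster present → met
3. transaction file checklist present → met
4. trust-account reconciliation 56 days ago vs limit 60 → met
5. advertising compliance review 27 days ago vs limit 30 → met
6. condition 'manages rental property' does not hold → requirement n/a → met
7. days trust account out of balance 13 > 10 → not met
8. errors-and-omissions renewal 355 days ago vs limit 365 → met
9. agency disclosure form present → met
10. trust account balance $120,000 ≥ $90,000 → met
11. condition 'holds client earnest money' holds; errors-and-omissions coverage $850,000 ≥ $650,000 → met
Not met: 1 of 11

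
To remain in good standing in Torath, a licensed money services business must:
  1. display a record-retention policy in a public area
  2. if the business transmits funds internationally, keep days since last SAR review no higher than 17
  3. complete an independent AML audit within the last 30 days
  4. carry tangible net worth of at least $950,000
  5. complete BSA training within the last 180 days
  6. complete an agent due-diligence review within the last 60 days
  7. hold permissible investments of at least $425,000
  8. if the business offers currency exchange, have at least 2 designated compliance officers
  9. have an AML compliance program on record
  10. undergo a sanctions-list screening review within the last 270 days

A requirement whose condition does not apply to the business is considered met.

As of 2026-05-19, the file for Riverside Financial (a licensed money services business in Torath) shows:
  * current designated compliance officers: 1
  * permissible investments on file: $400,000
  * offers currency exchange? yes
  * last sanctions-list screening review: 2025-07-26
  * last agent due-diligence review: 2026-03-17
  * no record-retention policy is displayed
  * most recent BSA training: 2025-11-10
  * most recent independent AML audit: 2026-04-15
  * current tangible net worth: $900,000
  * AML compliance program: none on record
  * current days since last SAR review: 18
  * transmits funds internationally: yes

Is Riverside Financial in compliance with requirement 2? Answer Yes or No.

2. condition 'transmits funds internationally' holds; days since last SAR review 18 > 17 → not met

No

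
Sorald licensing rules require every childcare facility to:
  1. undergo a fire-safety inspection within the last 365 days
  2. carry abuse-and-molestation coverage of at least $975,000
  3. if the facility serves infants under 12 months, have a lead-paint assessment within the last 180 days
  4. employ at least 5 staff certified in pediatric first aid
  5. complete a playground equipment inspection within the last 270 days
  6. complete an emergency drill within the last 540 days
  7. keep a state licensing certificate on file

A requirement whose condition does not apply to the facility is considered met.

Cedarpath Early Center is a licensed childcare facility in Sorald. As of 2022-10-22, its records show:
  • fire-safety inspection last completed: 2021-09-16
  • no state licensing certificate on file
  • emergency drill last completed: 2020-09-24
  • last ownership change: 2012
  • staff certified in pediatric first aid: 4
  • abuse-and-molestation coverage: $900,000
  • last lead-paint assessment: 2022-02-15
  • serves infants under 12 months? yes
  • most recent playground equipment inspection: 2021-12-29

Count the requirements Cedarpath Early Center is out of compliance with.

7

1. fire-safety inspection 401 days ago vs limit 365 → not met
2. abuse-and-molestation coverage $900,000 < $975,000 → not met
3. condition 'serves infants under 12 months' holds; lead-paint assessment 249 days ago vs limit 180 → not met
4. staff certified in pediatric first aid 4 < 5 → not met
5. playground equipment inspection 297 days ago vs limit 270 → not met
6. emergency drill 758 days ago vs limit 540 → not met
7. state licensing certificate absent → not met
Not met: 7 of 7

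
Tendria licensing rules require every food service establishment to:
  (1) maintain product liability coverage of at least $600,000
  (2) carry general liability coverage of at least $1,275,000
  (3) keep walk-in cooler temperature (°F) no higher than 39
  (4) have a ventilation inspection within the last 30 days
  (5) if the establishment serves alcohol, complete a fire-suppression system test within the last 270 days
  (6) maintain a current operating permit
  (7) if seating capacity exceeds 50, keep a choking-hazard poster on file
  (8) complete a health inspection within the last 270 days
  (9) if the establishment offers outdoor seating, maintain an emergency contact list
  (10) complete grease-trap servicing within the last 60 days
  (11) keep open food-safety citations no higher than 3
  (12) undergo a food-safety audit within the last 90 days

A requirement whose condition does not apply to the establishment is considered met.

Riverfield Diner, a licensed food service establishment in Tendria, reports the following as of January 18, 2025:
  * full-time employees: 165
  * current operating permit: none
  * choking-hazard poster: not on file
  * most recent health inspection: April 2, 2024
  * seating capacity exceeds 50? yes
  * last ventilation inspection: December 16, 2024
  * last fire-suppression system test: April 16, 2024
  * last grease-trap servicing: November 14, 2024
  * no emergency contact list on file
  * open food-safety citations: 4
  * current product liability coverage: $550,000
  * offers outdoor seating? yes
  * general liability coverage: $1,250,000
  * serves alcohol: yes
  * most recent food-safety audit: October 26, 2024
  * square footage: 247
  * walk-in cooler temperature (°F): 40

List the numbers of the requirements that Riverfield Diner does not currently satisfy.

1. product liability coverage $550,000 < $600,000 → not met
2. general liability coverage $1,250,000 < $1,275,000 → not met
3. walk-in cooler temperature (°F) 40 > 39 → not met
4. ventilation inspection 33 days ago vs limit 30 → not met
5. condition 'serves alcohol' holds; fire-suppression system test 277 days ago vs limit 270 → not met
6. current operating permit absent → not met
7. condition 'seating capacity exceeds 50' holds; choking-hazard poster absent → not met
8. health inspection 291 days ago vs limit 270 → not met
9. condition 'offers outdoor seating' holds; emergency contact list absent → not met
10. grease-trap servicing 65 days ago vs limit 60 → not met
11. open food-safety citations 4 > 3 → not met
12. food-safety audit 84 days ago vs limit 90 → met
Not met: 1, 2, 3, 4, 5, 6, 7, 8, 9, 10, 11

1, 2, 3, 4, 5, 6, 7, 8, 9, 10, 11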